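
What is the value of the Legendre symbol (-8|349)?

First reduce: -8 ≡ 341 (mod 349).
Reciprocity: 341 ≡ 1 and 349 ≡ 1 (mod 4), so (341/349) = +(349/341).
Reduce top mod 341: now compute (8/341).
Pull out 2^3: since 341 ≡ 5 (mod 8), (2/341) = -1, so (2/341)^3 = -1.
Reached (1/341) = 1. Collecting the sign flips along the way, the symbol is -1.

-1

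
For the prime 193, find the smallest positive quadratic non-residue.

(2/193) = +1, so 2 is a residue.
(3/193) = +1, so 3 is a residue.
(4/193) = +1, so 4 is a residue.
(5/193) = −1, so 5 is the smallest positive non-residue mod 193.

5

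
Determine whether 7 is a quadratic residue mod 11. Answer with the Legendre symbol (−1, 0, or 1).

-1

Euler's criterion: (7/11) ≡ 7^5 (mod 11).
7^2 ≡ 5 (mod 11)
7^4 ≡ 3 (mod 11)
7^5 = 7^(4+1) ≡ 10 (mod 11).
Result is 10 ≡ −1, so (7/11) = −1.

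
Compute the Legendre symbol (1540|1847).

Pull out 2^2: since 1847 ≡ 7 (mod 8), (2/1847) = +1, so (2/1847)^2 = +1.
Reciprocity: 385 ≡ 1 and 1847 ≡ 3 (mod 4), so (385/1847) = +(1847/385).
Reduce top mod 385: now compute (307/385).
Reciprocity: 307 ≡ 3 and 385 ≡ 1 (mod 4), so (307/385) = +(385/307).
Reduce top mod 307: now compute (78/307).
Pull out 2: since 307 ≡ 3 (mod 8), (2/307) = -1.
Reciprocity: 39 ≡ 3 and 307 ≡ 3 (mod 4), so (39/307) = −(307/39).
Reduce top mod 39: now compute (34/39).
Pull out 2: since 39 ≡ 7 (mod 8), (2/39) = +1.
Reciprocity: 17 ≡ 1 and 39 ≡ 3 (mod 4), so (17/39) = +(39/17).
Reduce top mod 17: now compute (5/17).
Reciprocity: 5 ≡ 1 and 17 ≡ 1 (mod 4), so (5/17) = +(17/5).
Reduce top mod 5: now compute (2/5).
Pull out 2: since 5 ≡ 5 (mod 8), (2/5) = -1.
Reached (1/5) = 1. Collecting the sign flips along the way, the symbol is -1.

-1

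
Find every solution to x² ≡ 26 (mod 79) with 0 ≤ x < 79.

Since 79 ≡ 3 (mod 4), a square root of 26 is 26^((79+1)/4) = 26^20 mod 79.
Repeated squaring: 26^2≡44, 26^4≡40, 26^8≡20, 26^16≡5 (mod 79).
26^20 = 26^(16+4) ≡ 42 (mod 79).
Check: 42² = 1764 ≡ 26 (mod 79). The two roots are 37 and 42.

37, 42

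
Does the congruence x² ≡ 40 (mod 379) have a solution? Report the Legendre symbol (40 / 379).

Pull out 2^3: since 379 ≡ 3 (mod 8), (2/379) = -1, so (2/379)^3 = -1.
Reciprocity: 5 ≡ 1 and 379 ≡ 3 (mod 4), so (5/379) = +(379/5).
Reduce top mod 5: now compute (4/5).
Pull out 2^2: since 5 ≡ 5 (mod 8), (2/5) = -1, so (2/5)^2 = +1.
Reached (1/5) = 1. Collecting the sign flips along the way, the symbol is -1.

-1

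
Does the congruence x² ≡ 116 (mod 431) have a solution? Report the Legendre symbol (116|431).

1

Pull out 2^2: since 431 ≡ 7 (mod 8), (2/431) = +1, so (2/431)^2 = +1.
Reciprocity: 29 ≡ 1 and 431 ≡ 3 (mod 4), so (29/431) = +(431/29).
Reduce top mod 29: now compute (25/29).
Reciprocity: 25 ≡ 1 and 29 ≡ 1 (mod 4), so (25/29) = +(29/25).
Reduce top mod 25: now compute (4/25).
Pull out 2^2: since 25 ≡ 1 (mod 8), (2/25) = +1, so (2/25)^2 = +1.
Reached (1/25) = 1. Collecting the sign flips along the way, the symbol is +1.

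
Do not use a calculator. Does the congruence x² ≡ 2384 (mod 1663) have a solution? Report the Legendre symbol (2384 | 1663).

1

First reduce: 2384 ≡ 721 (mod 1663).
Reciprocity: 721 ≡ 1 and 1663 ≡ 3 (mod 4), so (721/1663) = +(1663/721).
Reduce top mod 721: now compute (221/721).
Reciprocity: 221 ≡ 1 and 721 ≡ 1 (mod 4), so (221/721) = +(721/221).
Reduce top mod 221: now compute (58/221).
Pull out 2: since 221 ≡ 5 (mod 8), (2/221) = -1.
Reciprocity: 29 ≡ 1 and 221 ≡ 1 (mod 4), so (29/221) = +(221/29).
Reduce top mod 29: now compute (18/29).
Pull out 2: since 29 ≡ 5 (mod 8), (2/29) = -1.
Reciprocity: 9 ≡ 1 and 29 ≡ 1 (mod 4), so (9/29) = +(29/9).
Reduce top mod 9: now compute (2/9).
Pull out 2: since 9 ≡ 1 (mod 8), (2/9) = +1.
Reached (1/9) = 1. Collecting the sign flips along the way, the symbol is +1.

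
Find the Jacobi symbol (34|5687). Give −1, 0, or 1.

Pull out 2: since 5687 ≡ 7 (mod 8), (2/5687) = +1.
Reciprocity: 17 ≡ 1 and 5687 ≡ 3 (mod 4), so (17/5687) = +(5687/17).
Reduce top mod 17: now compute (9/17).
Reciprocity: 9 ≡ 1 and 17 ≡ 1 (mod 4), so (9/17) = +(17/9).
Reduce top mod 9: now compute (8/9).
Pull out 2^3: since 9 ≡ 1 (mod 8), (2/9) = +1, so (2/9)^3 = +1.
Reached (1/9) = 1. Collecting the sign flips along the way, the symbol is +1.

1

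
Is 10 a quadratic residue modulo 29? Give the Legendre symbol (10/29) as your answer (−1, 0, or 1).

Euler's criterion: (10/29) ≡ 10^14 (mod 29).
10^2 ≡ 13 (mod 29)
10^4 ≡ 24 (mod 29)
10^8 ≡ 25 (mod 29)
10^14 = 10^(8+4+2) ≡ 28 (mod 29).
Result is 28 ≡ −1, so (10/29) = −1.

-1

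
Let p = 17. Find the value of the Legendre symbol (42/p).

First reduce: 42 ≡ 8 (mod 17).
Pull out 2^3: since 17 ≡ 1 (mod 8), (2/17) = +1, so (2/17)^3 = +1.
Reached (1/17) = 1. Collecting the sign flips along the way, the symbol is +1.

1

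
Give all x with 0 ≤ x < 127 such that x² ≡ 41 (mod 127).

Since 127 ≡ 3 (mod 4), a square root of 41 is 41^((127+1)/4) = 41^32 mod 127.
Repeated squaring: 41^2≡30, 41^4≡11, 41^8≡121, 41^16≡36, 41^32≡26 (mod 127).
41^32 = 41^(32) ≡ 26 (mod 127).
Check: 26² = 676 ≡ 41 (mod 127). The two roots are 26 and 101.

26, 101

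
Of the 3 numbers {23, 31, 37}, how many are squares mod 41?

3

(23/41) = +1 → QR.
(31/41) = +1 → QR.
(37/41) = +1 → QR.
Total quadratic residues among the 3: 3.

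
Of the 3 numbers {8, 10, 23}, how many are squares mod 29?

(8/29) = -1 → non-residue.
(10/29) = -1 → non-residue.
(23/29) = +1 → QR.
Total quadratic residues among the 3: 1.

1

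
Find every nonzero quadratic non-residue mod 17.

3, 5, 6, 7, 10, 11, 12, 14

Square k = 1,…,8 (k and 17−k give the same square):
1²=1, 2²=4, 3²=9, 4²=16, 5²≡8, 6²≡2, 7²≡15, 8²≡13 (mod 17).
The residues are {1, 2, 4, 8, 9, 13, 15, 16}; the non-residues are the remaining 8 nonzero classes.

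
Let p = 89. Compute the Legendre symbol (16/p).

Euler's criterion: (16/89) ≡ 16^44 (mod 89).
16^2 ≡ 78 (mod 89)
16^4 ≡ 32 (mod 89)
16^8 ≡ 45 (mod 89)
16^16 ≡ 67 (mod 89)
16^32 ≡ 39 (mod 89)
16^44 = 16^(32+8+4) ≡ 1 (mod 89).
Result is 1, so (16/89) = 1.

1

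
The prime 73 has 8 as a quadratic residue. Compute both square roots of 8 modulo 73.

9, 64

73 ≡ 1 (mod 4), so we find a root by search.
Trying successive values, 9² = 81 ≡ 8 (mod 73). The other root is 73 − 9 = 64.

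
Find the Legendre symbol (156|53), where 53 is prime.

Euler's criterion: (156/53) ≡ 50^26 (mod 53).
50^2 ≡ 9 (mod 53)
50^4 ≡ 28 (mod 53)
50^8 ≡ 42 (mod 53)
50^16 ≡ 15 (mod 53)
50^26 = 50^(16+8+2) ≡ 52 (mod 53).
Result is 52 ≡ −1, so (156/53) = −1.

-1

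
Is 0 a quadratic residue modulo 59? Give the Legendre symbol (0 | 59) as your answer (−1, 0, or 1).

0

Top reduces to 0: gcd > 1, so the symbol is 0.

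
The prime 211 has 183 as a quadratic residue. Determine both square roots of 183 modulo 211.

82, 129

Since 211 ≡ 3 (mod 4), a square root of 183 is 183^((211+1)/4) = 183^53 mod 211.
Repeated squaring: 183^2≡151, 183^4≡13, 183^8≡169, 183^16≡76, 183^32≡79 (mod 211).
183^53 = 183^(32+16+4+1) ≡ 82 (mod 211).
Check: 82² = 6724 ≡ 183 (mod 211). The two roots are 82 and 129.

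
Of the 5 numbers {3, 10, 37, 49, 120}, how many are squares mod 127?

(3/127) = -1 → non-residue.
(10/127) = -1 → non-residue.
(37/127) = +1 → QR.
(49/127) = +1 → QR.
(120/127) = +1 → QR.
Total quadratic residues among the 5: 3.

3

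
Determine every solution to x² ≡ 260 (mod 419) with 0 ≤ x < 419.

44, 375

Since 419 ≡ 3 (mod 4), a square root of 260 is 260^((419+1)/4) = 260^105 mod 419.
Repeated squaring: 260^2≡141, 260^4≡188, 260^8≡148, 260^16≡116, 260^32≡48, 260^64≡209 (mod 419).
260^105 = 260^(64+32+8+1) ≡ 375 (mod 419).
Check: 375² = 140625 ≡ 260 (mod 419). The two roots are 44 and 375.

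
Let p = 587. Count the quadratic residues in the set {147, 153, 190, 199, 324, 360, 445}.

5

(147/587) = +1 → QR.
(153/587) = +1 → QR.
(190/587) = -1 → non-residue.
(199/587) = +1 → QR.
(324/587) = +1 → QR.
(360/587) = +1 → QR.
(445/587) = -1 → non-residue.
Total quadratic residues among the 7: 5.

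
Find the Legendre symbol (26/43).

Euler's criterion: (26/43) ≡ 26^21 (mod 43).
26^2 ≡ 31 (mod 43)
26^4 ≡ 15 (mod 43)
26^8 ≡ 10 (mod 43)
26^16 ≡ 14 (mod 43)
26^21 = 26^(16+4+1) ≡ 42 (mod 43).
Result is 42 ≡ −1, so (26/43) = −1.

-1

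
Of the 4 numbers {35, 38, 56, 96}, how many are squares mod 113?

(35/113) = -1 → non-residue.
(38/113) = -1 → non-residue.
(56/113) = +1 → QR.
(96/113) = -1 → non-residue.
Total quadratic residues among the 4: 1.

1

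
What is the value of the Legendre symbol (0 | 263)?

0

Top reduces to 0: gcd > 1, so the symbol is 0.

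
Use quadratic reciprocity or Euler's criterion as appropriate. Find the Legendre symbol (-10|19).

First reduce: -10 ≡ 9 (mod 19).
Reciprocity: 9 ≡ 1 and 19 ≡ 3 (mod 4), so (9/19) = +(19/9).
Reduce top mod 9: now compute (1/9).
Reached (1/9) = 1. Collecting the sign flips along the way, the symbol is +1.

1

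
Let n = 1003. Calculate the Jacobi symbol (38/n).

-1

Pull out 2: since 1003 ≡ 3 (mod 8), (2/1003) = -1.
Reciprocity: 19 ≡ 3 and 1003 ≡ 3 (mod 4), so (19/1003) = −(1003/19).
Reduce top mod 19: now compute (15/19).
Reciprocity: 15 ≡ 3 and 19 ≡ 3 (mod 4), so (15/19) = −(19/15).
Reduce top mod 15: now compute (4/15).
Pull out 2^2: since 15 ≡ 7 (mod 8), (2/15) = +1, so (2/15)^2 = +1.
Reached (1/15) = 1. Collecting the sign flips along the way, the symbol is -1.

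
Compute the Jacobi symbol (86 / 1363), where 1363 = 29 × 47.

-1

Pull out 2: since 1363 ≡ 3 (mod 8), (2/1363) = -1.
Reciprocity: 43 ≡ 3 and 1363 ≡ 3 (mod 4), so (43/1363) = −(1363/43).
Reduce top mod 43: now compute (30/43).
Pull out 2: since 43 ≡ 3 (mod 8), (2/43) = -1.
Reciprocity: 15 ≡ 3 and 43 ≡ 3 (mod 4), so (15/43) = −(43/15).
Reduce top mod 15: now compute (13/15).
Reciprocity: 13 ≡ 1 and 15 ≡ 3 (mod 4), so (13/15) = +(15/13).
Reduce top mod 13: now compute (2/13).
Pull out 2: since 13 ≡ 5 (mod 8), (2/13) = -1.
Reached (1/13) = 1. Collecting the sign flips along the way, the symbol is -1.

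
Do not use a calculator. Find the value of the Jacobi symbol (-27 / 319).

First reduce: -27 ≡ 292 (mod 319).
Pull out 2^2: since 319 ≡ 7 (mod 8), (2/319) = +1, so (2/319)^2 = +1.
Reciprocity: 73 ≡ 1 and 319 ≡ 3 (mod 4), so (73/319) = +(319/73).
Reduce top mod 73: now compute (27/73).
Reciprocity: 27 ≡ 3 and 73 ≡ 1 (mod 4), so (27/73) = +(73/27).
Reduce top mod 27: now compute (19/27).
Reciprocity: 19 ≡ 3 and 27 ≡ 3 (mod 4), so (19/27) = −(27/19).
Reduce top mod 19: now compute (8/19).
Pull out 2^3: since 19 ≡ 3 (mod 8), (2/19) = -1, so (2/19)^3 = -1.
Reached (1/19) = 1. Collecting the sign flips along the way, the symbol is +1.

1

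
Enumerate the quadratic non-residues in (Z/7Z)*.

Square k = 1,…,3 (k and 7−k give the same square):
1²=1, 2²=4, 3²≡2 (mod 7).
The residues are {1, 2, 4}; the non-residues are the remaining 3 nonzero classes.

3,5,6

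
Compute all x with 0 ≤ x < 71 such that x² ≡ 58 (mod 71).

22, 49

Since 71 ≡ 3 (mod 4), a square root of 58 is 58^((71+1)/4) = 58^18 mod 71.
Repeated squaring: 58^2≡27, 58^4≡19, 58^8≡6, 58^16≡36 (mod 71).
58^18 = 58^(16+2) ≡ 49 (mod 71).
Check: 49² = 2401 ≡ 58 (mod 71). The two roots are 22 and 49.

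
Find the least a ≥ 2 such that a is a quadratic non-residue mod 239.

7

(2/239) = +1, so 2 is a residue.
(3/239) = +1, so 3 is a residue.
(4/239) = +1, so 4 is a residue.
(5/239) = +1, so 5 is a residue.
(6/239) = +1, so 6 is a residue.
(7/239) = −1, so 7 is the smallest positive non-residue mod 239.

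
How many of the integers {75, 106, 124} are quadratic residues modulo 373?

(75/373) = +1 → QR.
(106/373) = +1 → QR.
(124/373) = +1 → QR.
Total quadratic residues among the 3: 3.

3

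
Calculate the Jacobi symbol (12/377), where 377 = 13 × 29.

Pull out 2^2: since 377 ≡ 1 (mod 8), (2/377) = +1, so (2/377)^2 = +1.
Reciprocity: 3 ≡ 3 and 377 ≡ 1 (mod 4), so (3/377) = +(377/3).
Reduce top mod 3: now compute (2/3).
Pull out 2: since 3 ≡ 3 (mod 8), (2/3) = -1.
Reached (1/3) = 1. Collecting the sign flips along the way, the symbol is -1.

-1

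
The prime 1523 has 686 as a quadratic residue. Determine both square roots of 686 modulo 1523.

Since 1523 ≡ 3 (mod 4), a square root of 686 is 686^((1523+1)/4) = 686^381 mod 1523.
Repeated squaring: 686^2≡1512, 686^4≡121, 686^8≡934, 686^16≡1200, 686^32≡765, 686^64≡393, 686^128≡626, 686^256≡465 (mod 1523).
686^381 = 686^(256+64+32+16+8+4+1) ≡ 47 (mod 1523).
Check: 47² = 2209 ≡ 686 (mod 1523). The two roots are 47 and 1476.

47, 1476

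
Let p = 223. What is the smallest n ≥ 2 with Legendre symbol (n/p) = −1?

3

(2/223) = +1, so 2 is a residue.
(3/223) = −1, so 3 is the smallest positive non-residue mod 223.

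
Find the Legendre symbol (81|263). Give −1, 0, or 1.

Euler's criterion: (81/263) ≡ 81^131 (mod 263).
81^2 ≡ 249 (mod 263)
81^4 ≡ 196 (mod 263)
81^8 ≡ 18 (mod 263)
81^16 ≡ 61 (mod 263)
81^32 ≡ 39 (mod 263)
81^64 ≡ 206 (mod 263)
81^128 ≡ 93 (mod 263)
81^131 = 81^(128+2+1) ≡ 1 (mod 263).
Result is 1, so (81/263) = 1.

1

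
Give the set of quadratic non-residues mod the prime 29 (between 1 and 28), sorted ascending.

Square k = 1,…,14 (k and 29−k give the same square):
1²=1, 2²=4, 3²=9, 4²=16, 5²=25, 6²≡7, 7²≡20, 8²≡6, 9²≡23, 10²≡13, 11²≡5, 12²≡28, 13²≡24, 14²≡22 (mod 29).
The residues are {1, 4, 5, 6, 7, 9, 13, 16, 20, 22, 23, 24, 25, 28}; the non-residues are the remaining 14 nonzero classes.

2,3,8,10,11,12,14,15,17,18,19,21,26,27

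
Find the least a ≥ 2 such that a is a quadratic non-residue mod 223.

(2/223) = +1, so 2 is a residue.
(3/223) = −1, so 3 is the smallest positive non-residue mod 223.

3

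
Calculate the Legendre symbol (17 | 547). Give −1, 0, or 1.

-1

Euler's criterion: (17/547) ≡ 17^273 (mod 547).
17^2 ≡ 289 (mod 547)
17^4 ≡ 377 (mod 547)
17^8 ≡ 456 (mod 547)
17^16 ≡ 76 (mod 547)
17^32 ≡ 306 (mod 547)
17^64 ≡ 99 (mod 547)
17^128 ≡ 502 (mod 547)
17^256 ≡ 384 (mod 547)
17^273 = 17^(256+16+1) ≡ 546 (mod 547).
Result is 546 ≡ −1, so (17/547) = −1.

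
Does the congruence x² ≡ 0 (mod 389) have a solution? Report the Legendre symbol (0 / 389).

Top reduces to 0: gcd > 1, so the symbol is 0.

0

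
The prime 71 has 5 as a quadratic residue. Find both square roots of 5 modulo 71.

Since 71 ≡ 3 (mod 4), a square root of 5 is 5^((71+1)/4) = 5^18 mod 71.
Repeated squaring: 5^2≡25, 5^4≡57, 5^8≡54, 5^16≡5 (mod 71).
5^18 = 5^(16+2) ≡ 54 (mod 71).
Check: 54² = 2916 ≡ 5 (mod 71). The two roots are 17 and 54.

17, 54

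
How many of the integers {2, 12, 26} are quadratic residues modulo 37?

2

(2/37) = -1 → non-residue.
(12/37) = +1 → QR.
(26/37) = +1 → QR.
Total quadratic residues among the 3: 2.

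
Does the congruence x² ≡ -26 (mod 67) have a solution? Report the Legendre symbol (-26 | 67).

Euler's criterion: (-26/67) ≡ 41^33 (mod 67).
41^2 ≡ 6 (mod 67)
41^4 ≡ 36 (mod 67)
41^8 ≡ 23 (mod 67)
41^16 ≡ 60 (mod 67)
41^32 ≡ 49 (mod 67)
41^33 = 41^(32+1) ≡ 66 (mod 67).
Result is 66 ≡ −1, so (-26/67) = −1.

-1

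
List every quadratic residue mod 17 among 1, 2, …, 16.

1, 2, 4, 8, 9, 13, 15, 16

Square k = 1,…,8 (k and 17−k give the same square):
1²=1, 2²=4, 3²=9, 4²=16, 5²≡8, 6²≡2, 7²≡15, 8²≡13 (mod 17).
So the quadratic residues mod 17 are {1, 2, 4, 8, 9, 13, 15, 16}.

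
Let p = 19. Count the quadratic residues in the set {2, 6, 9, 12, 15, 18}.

2

(2/19) = -1 → non-residue.
(6/19) = +1 → QR.
(9/19) = +1 → QR.
(12/19) = -1 → non-residue.
(15/19) = -1 → non-residue.
(18/19) = -1 → non-residue.
Total quadratic residues among the 6: 2.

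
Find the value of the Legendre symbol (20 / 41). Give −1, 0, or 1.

Euler's criterion: (20/41) ≡ 20^20 (mod 41).
20^2 ≡ 31 (mod 41)
20^4 ≡ 18 (mod 41)
20^8 ≡ 37 (mod 41)
20^16 ≡ 16 (mod 41)
20^20 = 20^(16+4) ≡ 1 (mod 41).
Result is 1, so (20/41) = 1.

1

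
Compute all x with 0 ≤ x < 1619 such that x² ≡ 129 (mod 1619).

Since 1619 ≡ 3 (mod 4), a square root of 129 is 129^((1619+1)/4) = 129^405 mod 1619.
Repeated squaring: 129^2≡451, 129^4≡1026, 129^8≡326, 129^16≡1041, 129^32≡570, 129^64≡1100, 129^128≡607, 129^256≡936 (mod 1619).
129^405 = 129^(256+128+16+4+1) ≡ 1340 (mod 1619).
Check: 1340² = 1795600 ≡ 129 (mod 1619). The two roots are 279 and 1340.

279, 1340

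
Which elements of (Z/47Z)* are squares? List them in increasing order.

1 2 3 4 6 7 8 9 12 14 16 17 18 21 24 25 27 28 32 34 36 37 42

Square k = 1,…,23 (k and 47−k give the same square):
1²=1, 2²=4, 3²=9, 4²=16, 5²=25, 6²=36, 7²≡2, 8²≡17, 9²≡34, 10²≡6, 11²≡27, 12²≡3, 13²≡28, 14²≡8, 15²≡37, 16²≡21, 17²≡7, 18²≡42, 19²≡32, 20²≡24, 21²≡18, 22²≡14, 23²≡12 (mod 47).
So the quadratic residues mod 47 are {1, 2, 3, 4, 6, 7, 8, 9, 12, 14, 16, 17, 18, 21, 24, 25, 27, 28, 32, 34, 36, 37, 42}.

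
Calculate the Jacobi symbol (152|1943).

-1

Pull out 2^3: since 1943 ≡ 7 (mod 8), (2/1943) = +1, so (2/1943)^3 = +1.
Reciprocity: 19 ≡ 3 and 1943 ≡ 3 (mod 4), so (19/1943) = −(1943/19).
Reduce top mod 19: now compute (5/19).
Reciprocity: 5 ≡ 1 and 19 ≡ 3 (mod 4), so (5/19) = +(19/5).
Reduce top mod 5: now compute (4/5).
Pull out 2^2: since 5 ≡ 5 (mod 8), (2/5) = -1, so (2/5)^2 = +1.
Reached (1/5) = 1. Collecting the sign flips along the way, the symbol is -1.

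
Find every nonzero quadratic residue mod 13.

1 3 4 9 10 12

Square k = 1,…,6 (k and 13−k give the same square):
1²=1, 2²=4, 3²=9, 4²≡3, 5²≡12, 6²≡10 (mod 13).
So the quadratic residues mod 13 are {1, 3, 4, 9, 10, 12}.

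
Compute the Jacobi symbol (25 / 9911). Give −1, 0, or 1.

1

Reciprocity: 25 ≡ 1 and 9911 ≡ 3 (mod 4), so (25/9911) = +(9911/25).
Reduce top mod 25: now compute (11/25).
Reciprocity: 11 ≡ 3 and 25 ≡ 1 (mod 4), so (11/25) = +(25/11).
Reduce top mod 11: now compute (3/11).
Reciprocity: 3 ≡ 3 and 11 ≡ 3 (mod 4), so (3/11) = −(11/3).
Reduce top mod 3: now compute (2/3).
Pull out 2: since 3 ≡ 3 (mod 8), (2/3) = -1.
Reached (1/3) = 1. Collecting the sign flips along the way, the symbol is +1.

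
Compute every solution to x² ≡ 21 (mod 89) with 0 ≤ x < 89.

89 ≡ 1 (mod 4), so we find a root by search.
Trying successive values, 33² = 1089 ≡ 21 (mod 89). The other root is 89 − 33 = 56.

33, 56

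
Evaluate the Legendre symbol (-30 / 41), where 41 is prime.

Euler's criterion: (-30/41) ≡ 11^20 (mod 41).
11^2 ≡ 39 (mod 41)
11^4 ≡ 4 (mod 41)
11^8 ≡ 16 (mod 41)
11^16 ≡ 10 (mod 41)
11^20 = 11^(16+4) ≡ 40 (mod 41).
Result is 40 ≡ −1, so (-30/41) = −1.

-1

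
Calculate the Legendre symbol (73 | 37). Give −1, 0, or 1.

First reduce: 73 ≡ 36 (mod 37).
Pull out 2^2: since 37 ≡ 5 (mod 8), (2/37) = -1, so (2/37)^2 = +1.
Reciprocity: 9 ≡ 1 and 37 ≡ 1 (mod 4), so (9/37) = +(37/9).
Reduce top mod 9: now compute (1/9).
Reached (1/9) = 1. Collecting the sign flips along the way, the symbol is +1.

1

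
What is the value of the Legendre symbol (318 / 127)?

1

First reduce: 318 ≡ 64 (mod 127).
Pull out 2^6: since 127 ≡ 7 (mod 8), (2/127) = +1, so (2/127)^6 = +1.
Reached (1/127) = 1. Collecting the sign flips along the way, the symbol is +1.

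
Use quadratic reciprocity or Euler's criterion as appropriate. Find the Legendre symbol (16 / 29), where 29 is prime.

1

Pull out 2^4: since 29 ≡ 5 (mod 8), (2/29) = -1, so (2/29)^4 = +1.
Reached (1/29) = 1. Collecting the sign flips along the way, the symbol is +1.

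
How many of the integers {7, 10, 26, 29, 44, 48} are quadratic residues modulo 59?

4

(7/59) = +1 → QR.
(10/59) = -1 → non-residue.
(26/59) = +1 → QR.
(29/59) = +1 → QR.
(44/59) = -1 → non-residue.
(48/59) = +1 → QR.
Total quadratic residues among the 6: 4.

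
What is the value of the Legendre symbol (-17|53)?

First reduce: -17 ≡ 36 (mod 53).
Pull out 2^2: since 53 ≡ 5 (mod 8), (2/53) = -1, so (2/53)^2 = +1.
Reciprocity: 9 ≡ 1 and 53 ≡ 1 (mod 4), so (9/53) = +(53/9).
Reduce top mod 9: now compute (8/9).
Pull out 2^3: since 9 ≡ 1 (mod 8), (2/9) = +1, so (2/9)^3 = +1.
Reached (1/9) = 1. Collecting the sign flips along the way, the symbol is +1.

1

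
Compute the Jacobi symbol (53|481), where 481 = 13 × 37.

1

Reciprocity: 53 ≡ 1 and 481 ≡ 1 (mod 4), so (53/481) = +(481/53).
Reduce top mod 53: now compute (4/53).
Pull out 2^2: since 53 ≡ 5 (mod 8), (2/53) = -1, so (2/53)^2 = +1.
Reached (1/53) = 1. Collecting the sign flips along the way, the symbol is +1.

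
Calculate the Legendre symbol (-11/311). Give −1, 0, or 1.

1

Euler's criterion: (-11/311) ≡ 300^155 (mod 311).
300^2 ≡ 121 (mod 311)
300^4 ≡ 24 (mod 311)
300^8 ≡ 265 (mod 311)
300^16 ≡ 250 (mod 311)
300^32 ≡ 300 (mod 311)
300^64 ≡ 121 (mod 311)
300^128 ≡ 24 (mod 311)
300^155 = 300^(128+16+8+2+1) ≡ 1 (mod 311).
Result is 1, so (-11/311) = 1.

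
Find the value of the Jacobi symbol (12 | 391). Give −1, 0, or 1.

Pull out 2^2: since 391 ≡ 7 (mod 8), (2/391) = +1, so (2/391)^2 = +1.
Reciprocity: 3 ≡ 3 and 391 ≡ 3 (mod 4), so (3/391) = −(391/3).
Reduce top mod 3: now compute (1/3).
Reached (1/3) = 1. Collecting the sign flips along the way, the symbol is -1.

-1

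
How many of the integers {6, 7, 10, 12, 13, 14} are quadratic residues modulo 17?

(6/17) = -1 → non-residue.
(7/17) = -1 → non-residue.
(10/17) = -1 → non-residue.
(12/17) = -1 → non-residue.
(13/17) = +1 → QR.
(14/17) = -1 → non-residue.
Total quadratic residues among the 6: 1.

1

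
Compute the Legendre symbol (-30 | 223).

Euler's criterion: (-30/223) ≡ 193^111 (mod 223).
193^2 ≡ 8 (mod 223)
193^4 ≡ 64 (mod 223)
193^8 ≡ 82 (mod 223)
193^16 ≡ 34 (mod 223)
193^32 ≡ 41 (mod 223)
193^64 ≡ 120 (mod 223)
193^111 = 193^(64+32+8+4+2+1) ≡ 222 (mod 223).
Result is 222 ≡ −1, so (-30/223) = −1.

-1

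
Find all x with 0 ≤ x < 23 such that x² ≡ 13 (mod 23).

6, 17

Since 23 ≡ 3 (mod 4), a square root of 13 is 13^((23+1)/4) = 13^6 mod 23.
Repeated squaring: 13^2≡8, 13^4≡18 (mod 23).
13^6 = 13^(4+2) ≡ 6 (mod 23).
Check: 6² = 36 ≡ 13 (mod 23). The two roots are 6 and 17.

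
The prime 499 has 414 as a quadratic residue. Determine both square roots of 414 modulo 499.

188, 311

Since 499 ≡ 3 (mod 4), a square root of 414 is 414^((499+1)/4) = 414^125 mod 499.
Repeated squaring: 414^2≡239, 414^4≡235, 414^8≡335, 414^16≡449, 414^32≡5, 414^64≡25 (mod 499).
414^125 = 414^(64+32+16+8+4+1) ≡ 188 (mod 499).
Check: 188² = 35344 ≡ 414 (mod 499). The two roots are 188 and 311.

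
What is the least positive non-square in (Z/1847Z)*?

5

(2/1847) = +1, so 2 is a residue.
(3/1847) = +1, so 3 is a residue.
(4/1847) = +1, so 4 is a residue.
(5/1847) = −1, so 5 is the smallest positive non-residue mod 1847.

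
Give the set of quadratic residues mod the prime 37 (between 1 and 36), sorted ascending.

Square k = 1,…,18 (k and 37−k give the same square):
1²=1, 2²=4, 3²=9, 4²=16, 5²=25, 6²=36, 7²≡12, 8²≡27, 9²≡7, 10²≡26, 11²≡10, 12²≡33, 13²≡21, 14²≡11, 15²≡3, 16²≡34, 17²≡30, 18²≡28 (mod 37).
So the quadratic residues mod 37 are {1, 3, 4, 7, 9, 10, 11, 12, 16, 21, 25, 26, 27, 28, 30, 33, 34, 36}.

1,3,4,7,9,10,11,12,16,21,25,26,27,28,30,33,34,36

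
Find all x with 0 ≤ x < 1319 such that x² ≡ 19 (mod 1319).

422, 897

Since 1319 ≡ 3 (mod 4), a square root of 19 is 19^((1319+1)/4) = 19^330 mod 1319.
Repeated squaring: 19^2≡361, 19^4≡1059, 19^8≡331, 19^16≡84, 19^32≡461, 19^64≡162, 19^128≡1183, 19^256≡30 (mod 1319).
19^330 = 19^(256+64+8+2) ≡ 897 (mod 1319).
Check: 897² = 804609 ≡ 19 (mod 1319). The two roots are 422 and 897.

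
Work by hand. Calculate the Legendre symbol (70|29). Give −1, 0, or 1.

-1

First reduce: 70 ≡ 12 (mod 29).
Pull out 2^2: since 29 ≡ 5 (mod 8), (2/29) = -1, so (2/29)^2 = +1.
Reciprocity: 3 ≡ 3 and 29 ≡ 1 (mod 4), so (3/29) = +(29/3).
Reduce top mod 3: now compute (2/3).
Pull out 2: since 3 ≡ 3 (mod 8), (2/3) = -1.
Reached (1/3) = 1. Collecting the sign flips along the way, the symbol is -1.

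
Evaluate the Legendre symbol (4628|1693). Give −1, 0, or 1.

First reduce: 4628 ≡ 1242 (mod 1693).
Pull out 2: since 1693 ≡ 5 (mod 8), (2/1693) = -1.
Reciprocity: 621 ≡ 1 and 1693 ≡ 1 (mod 4), so (621/1693) = +(1693/621).
Reduce top mod 621: now compute (451/621).
Reciprocity: 451 ≡ 3 and 621 ≡ 1 (mod 4), so (451/621) = +(621/451).
Reduce top mod 451: now compute (170/451).
Pull out 2: since 451 ≡ 3 (mod 8), (2/451) = -1.
Reciprocity: 85 ≡ 1 and 451 ≡ 3 (mod 4), so (85/451) = +(451/85).
Reduce top mod 85: now compute (26/85).
Pull out 2: since 85 ≡ 5 (mod 8), (2/85) = -1.
Reciprocity: 13 ≡ 1 and 85 ≡ 1 (mod 4), so (13/85) = +(85/13).
Reduce top mod 13: now compute (7/13).
Reciprocity: 7 ≡ 3 and 13 ≡ 1 (mod 4), so (7/13) = +(13/7).
Reduce top mod 7: now compute (6/7).
Pull out 2: since 7 ≡ 7 (mod 8), (2/7) = +1.
Reciprocity: 3 ≡ 3 and 7 ≡ 3 (mod 4), so (3/7) = −(7/3).
Reduce top mod 3: now compute (1/3).
Reached (1/3) = 1. Collecting the sign flips along the way, the symbol is +1.

1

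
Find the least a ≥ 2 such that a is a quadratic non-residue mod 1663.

(2/1663) = +1, so 2 is a residue.
(3/1663) = −1, so 3 is the smallest positive non-residue mod 1663.

3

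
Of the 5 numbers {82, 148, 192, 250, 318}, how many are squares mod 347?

3

(82/347) = +1 → QR.
(148/347) = -1 → non-residue.
(192/347) = +1 → QR.
(250/347) = +1 → QR.
(318/347) = -1 → non-residue.
Total quadratic residues among the 5: 3.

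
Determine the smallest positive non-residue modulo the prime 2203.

2

(2/2203) = −1, so 2 is the smallest positive non-residue mod 2203.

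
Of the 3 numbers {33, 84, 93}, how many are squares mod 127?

1

(33/127) = -1 → non-residue.
(84/127) = +1 → QR.
(93/127) = -1 → non-residue.
Total quadratic residues among the 3: 1.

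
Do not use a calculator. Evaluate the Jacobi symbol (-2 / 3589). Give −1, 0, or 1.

-1

First reduce: -2 ≡ 3587 (mod 3589).
Reciprocity: 3587 ≡ 3 and 3589 ≡ 1 (mod 4), so (3587/3589) = +(3589/3587).
Reduce top mod 3587: now compute (2/3587).
Pull out 2: since 3587 ≡ 3 (mod 8), (2/3587) = -1.
Reached (1/3587) = 1. Collecting the sign flips along the way, the symbol is -1.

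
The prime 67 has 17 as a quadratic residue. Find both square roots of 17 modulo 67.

Since 67 ≡ 3 (mod 4), a square root of 17 is 17^((67+1)/4) = 17^17 mod 67.
Repeated squaring: 17^2≡21, 17^4≡39, 17^8≡47, 17^16≡65 (mod 67).
17^17 = 17^(16+1) ≡ 33 (mod 67).
Check: 33² = 1089 ≡ 17 (mod 67). The two roots are 33 and 34.

33, 34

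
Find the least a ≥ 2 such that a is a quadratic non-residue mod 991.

(2/991) = +1, so 2 is a residue.
(3/991) = −1, so 3 is the smallest positive non-residue mod 991.

3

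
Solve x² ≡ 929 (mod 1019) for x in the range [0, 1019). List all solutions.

301, 718

Since 1019 ≡ 3 (mod 4), a square root of 929 is 929^((1019+1)/4) = 929^255 mod 1019.
Repeated squaring: 929^2≡967, 929^4≡666, 929^8≡291, 929^16≡104, 929^32≡626, 929^64≡580, 929^128≡130 (mod 1019).
929^255 = 929^(128+64+32+16+8+4+2+1) ≡ 718 (mod 1019).
Check: 718² = 515524 ≡ 929 (mod 1019). The two roots are 301 and 718.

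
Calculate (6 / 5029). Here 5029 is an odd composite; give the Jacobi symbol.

-1

Pull out 2: since 5029 ≡ 5 (mod 8), (2/5029) = -1.
Reciprocity: 3 ≡ 3 and 5029 ≡ 1 (mod 4), so (3/5029) = +(5029/3).
Reduce top mod 3: now compute (1/3).
Reached (1/3) = 1. Collecting the sign flips along the way, the symbol is -1.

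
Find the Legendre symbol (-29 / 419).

First reduce: -29 ≡ 390 (mod 419).
Pull out 2: since 419 ≡ 3 (mod 8), (2/419) = -1.
Reciprocity: 195 ≡ 3 and 419 ≡ 3 (mod 4), so (195/419) = −(419/195).
Reduce top mod 195: now compute (29/195).
Reciprocity: 29 ≡ 1 and 195 ≡ 3 (mod 4), so (29/195) = +(195/29).
Reduce top mod 29: now compute (21/29).
Reciprocity: 21 ≡ 1 and 29 ≡ 1 (mod 4), so (21/29) = +(29/21).
Reduce top mod 21: now compute (8/21).
Pull out 2^3: since 21 ≡ 5 (mod 8), (2/21) = -1, so (2/21)^3 = -1.
Reached (1/21) = 1. Collecting the sign flips along the way, the symbol is -1.

-1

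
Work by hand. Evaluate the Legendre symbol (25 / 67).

Reciprocity: 25 ≡ 1 and 67 ≡ 3 (mod 4), so (25/67) = +(67/25).
Reduce top mod 25: now compute (17/25).
Reciprocity: 17 ≡ 1 and 25 ≡ 1 (mod 4), so (17/25) = +(25/17).
Reduce top mod 17: now compute (8/17).
Pull out 2^3: since 17 ≡ 1 (mod 8), (2/17) = +1, so (2/17)^3 = +1.
Reached (1/17) = 1. Collecting the sign flips along the way, the symbol is +1.

1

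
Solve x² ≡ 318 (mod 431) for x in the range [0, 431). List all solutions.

Since 431 ≡ 3 (mod 4), a square root of 318 is 318^((431+1)/4) = 318^108 mod 431.
Repeated squaring: 318^2≡270, 318^4≡61, 318^8≡273, 318^16≡397, 318^32≡294, 318^64≡236 (mod 431).
318^108 = 318^(64+32+8+4) ≡ 230 (mod 431).
Check: 230² = 52900 ≡ 318 (mod 431). The two roots are 201 and 230.

201, 230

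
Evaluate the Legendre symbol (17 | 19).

1

Reciprocity: 17 ≡ 1 and 19 ≡ 3 (mod 4), so (17/19) = +(19/17).
Reduce top mod 17: now compute (2/17).
Pull out 2: since 17 ≡ 1 (mod 8), (2/17) = +1.
Reached (1/17) = 1. Collecting the sign flips along the way, the symbol is +1.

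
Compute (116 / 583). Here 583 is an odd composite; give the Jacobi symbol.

Pull out 2^2: since 583 ≡ 7 (mod 8), (2/583) = +1, so (2/583)^2 = +1.
Reciprocity: 29 ≡ 1 and 583 ≡ 3 (mod 4), so (29/583) = +(583/29).
Reduce top mod 29: now compute (3/29).
Reciprocity: 3 ≡ 3 and 29 ≡ 1 (mod 4), so (3/29) = +(29/3).
Reduce top mod 3: now compute (2/3).
Pull out 2: since 3 ≡ 3 (mod 8), (2/3) = -1.
Reached (1/3) = 1. Collecting the sign flips along the way, the symbol is -1.

-1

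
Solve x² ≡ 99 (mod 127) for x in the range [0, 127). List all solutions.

Since 127 ≡ 3 (mod 4), a square root of 99 is 99^((127+1)/4) = 99^32 mod 127.
Repeated squaring: 99^2≡22, 99^4≡103, 99^8≡68, 99^16≡52, 99^32≡37 (mod 127).
99^32 = 99^(32) ≡ 37 (mod 127).
Check: 37² = 1369 ≡ 99 (mod 127). The two roots are 37 and 90.

37, 90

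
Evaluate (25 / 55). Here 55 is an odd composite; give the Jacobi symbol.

0

Reciprocity: 25 ≡ 1 and 55 ≡ 3 (mod 4), so (25/55) = +(55/25).
Reduce top mod 25: now compute (5/25).
Reciprocity: 5 ≡ 1 and 25 ≡ 1 (mod 4), so (5/25) = +(25/5).
Reduce top mod 5: now compute (0/5).
Top reduces to 0: gcd > 1, so the symbol is 0.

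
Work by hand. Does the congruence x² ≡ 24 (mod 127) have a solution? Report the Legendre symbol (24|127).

-1

Pull out 2^3: since 127 ≡ 7 (mod 8), (2/127) = +1, so (2/127)^3 = +1.
Reciprocity: 3 ≡ 3 and 127 ≡ 3 (mod 4), so (3/127) = −(127/3).
Reduce top mod 3: now compute (1/3).
Reached (1/3) = 1. Collecting the sign flips along the way, the symbol is -1.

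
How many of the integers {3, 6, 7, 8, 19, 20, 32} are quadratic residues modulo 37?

(3/37) = +1 → QR.
(6/37) = -1 → non-residue.
(7/37) = +1 → QR.
(8/37) = -1 → non-residue.
(19/37) = -1 → non-residue.
(20/37) = -1 → non-residue.
(32/37) = -1 → non-residue.
Total quadratic residues among the 7: 2.

2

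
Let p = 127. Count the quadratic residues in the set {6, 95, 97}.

0

(6/127) = -1 → non-residue.
(95/127) = -1 → non-residue.
(97/127) = -1 → non-residue.
Total quadratic residues among the 3: 0.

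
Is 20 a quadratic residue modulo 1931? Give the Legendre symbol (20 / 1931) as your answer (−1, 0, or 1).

Pull out 2^2: since 1931 ≡ 3 (mod 8), (2/1931) = -1, so (2/1931)^2 = +1.
Reciprocity: 5 ≡ 1 and 1931 ≡ 3 (mod 4), so (5/1931) = +(1931/5).
Reduce top mod 5: now compute (1/5).
Reached (1/5) = 1. Collecting the sign flips along the way, the symbol is +1.

1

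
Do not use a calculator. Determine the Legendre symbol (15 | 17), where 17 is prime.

Euler's criterion: (15/17) ≡ 15^8 (mod 17).
15^2 ≡ 4 (mod 17)
15^4 ≡ 16 (mod 17)
15^8 ≡ 1 (mod 17)
15^8 = 15^(8) ≡ 1 (mod 17).
Result is 1, so (15/17) = 1.

1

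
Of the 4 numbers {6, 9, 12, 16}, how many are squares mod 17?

2

(6/17) = -1 → non-residue.
(9/17) = +1 → QR.
(12/17) = -1 → non-residue.
(16/17) = +1 → QR.
Total quadratic residues among the 4: 2.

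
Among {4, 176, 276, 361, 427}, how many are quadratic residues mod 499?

(4/499) = +1 → QR.
(176/499) = -1 → non-residue.
(276/499) = +1 → QR.
(361/499) = +1 → QR.
(427/499) = +1 → QR.
Total quadratic residues among the 5: 4.

4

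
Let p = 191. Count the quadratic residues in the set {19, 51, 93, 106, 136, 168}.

2

(19/191) = -1 → non-residue.
(51/191) = +1 → QR.
(93/191) = -1 → non-residue.
(106/191) = -1 → non-residue.
(136/191) = +1 → QR.
(168/191) = -1 → non-residue.
Total quadratic residues among the 6: 2.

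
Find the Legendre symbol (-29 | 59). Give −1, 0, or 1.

First reduce: -29 ≡ 30 (mod 59).
Pull out 2: since 59 ≡ 3 (mod 8), (2/59) = -1.
Reciprocity: 15 ≡ 3 and 59 ≡ 3 (mod 4), so (15/59) = −(59/15).
Reduce top mod 15: now compute (14/15).
Pull out 2: since 15 ≡ 7 (mod 8), (2/15) = +1.
Reciprocity: 7 ≡ 3 and 15 ≡ 3 (mod 4), so (7/15) = −(15/7).
Reduce top mod 7: now compute (1/7).
Reached (1/7) = 1. Collecting the sign flips along the way, the symbol is -1.

-1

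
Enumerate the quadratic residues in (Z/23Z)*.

1,2,3,4,6,8,9,12,13,16,18

Square k = 1,…,11 (k and 23−k give the same square):
1²=1, 2²=4, 3²=9, 4²=16, 5²≡2, 6²≡13, 7²≡3, 8²≡18, 9²≡12, 10²≡8, 11²≡6 (mod 23).
So the quadratic residues mod 23 are {1, 2, 3, 4, 6, 8, 9, 12, 13, 16, 18}.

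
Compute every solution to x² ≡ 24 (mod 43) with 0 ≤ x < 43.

Since 43 ≡ 3 (mod 4), a square root of 24 is 24^((43+1)/4) = 24^11 mod 43.
Repeated squaring: 24^2≡17, 24^4≡31, 24^8≡15 (mod 43).
24^11 = 24^(8+2+1) ≡ 14 (mod 43).
Check: 14² = 196 ≡ 24 (mod 43). The two roots are 14 and 29.

14, 29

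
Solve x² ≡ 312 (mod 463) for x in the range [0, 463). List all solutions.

198, 265

Since 463 ≡ 3 (mod 4), a square root of 312 is 312^((463+1)/4) = 312^116 mod 463.
Repeated squaring: 312^2≡114, 312^4≡32, 312^8≡98, 312^16≡344, 312^32≡271, 312^64≡287 (mod 463).
312^116 = 312^(64+32+16+4) ≡ 265 (mod 463).
Check: 265² = 70225 ≡ 312 (mod 463). The two roots are 198 and 265.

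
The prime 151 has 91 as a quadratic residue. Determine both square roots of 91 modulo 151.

53, 98

Since 151 ≡ 3 (mod 4), a square root of 91 is 91^((151+1)/4) = 91^38 mod 151.
Repeated squaring: 91^2≡127, 91^4≡123, 91^8≡29, 91^16≡86, 91^32≡148 (mod 151).
91^38 = 91^(32+4+2) ≡ 98 (mod 151).
Check: 98² = 9604 ≡ 91 (mod 151). The two roots are 53 and 98.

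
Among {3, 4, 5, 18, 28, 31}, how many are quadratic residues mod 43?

2

(3/43) = -1 → non-residue.
(4/43) = +1 → QR.
(5/43) = -1 → non-residue.
(18/43) = -1 → non-residue.
(28/43) = -1 → non-residue.
(31/43) = +1 → QR.
Total quadratic residues among the 6: 2.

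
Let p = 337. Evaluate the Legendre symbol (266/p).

Pull out 2: since 337 ≡ 1 (mod 8), (2/337) = +1.
Reciprocity: 133 ≡ 1 and 337 ≡ 1 (mod 4), so (133/337) = +(337/133).
Reduce top mod 133: now compute (71/133).
Reciprocity: 71 ≡ 3 and 133 ≡ 1 (mod 4), so (71/133) = +(133/71).
Reduce top mod 71: now compute (62/71).
Pull out 2: since 71 ≡ 7 (mod 8), (2/71) = +1.
Reciprocity: 31 ≡ 3 and 71 ≡ 3 (mod 4), so (31/71) = −(71/31).
Reduce top mod 31: now compute (9/31).
Reciprocity: 9 ≡ 1 and 31 ≡ 3 (mod 4), so (9/31) = +(31/9).
Reduce top mod 9: now compute (4/9).
Pull out 2^2: since 9 ≡ 1 (mod 8), (2/9) = +1, so (2/9)^2 = +1.
Reached (1/9) = 1. Collecting the sign flips along the way, the symbol is -1.

-1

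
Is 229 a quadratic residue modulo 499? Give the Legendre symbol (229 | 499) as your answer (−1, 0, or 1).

Reciprocity: 229 ≡ 1 and 499 ≡ 3 (mod 4), so (229/499) = +(499/229).
Reduce top mod 229: now compute (41/229).
Reciprocity: 41 ≡ 1 and 229 ≡ 1 (mod 4), so (41/229) = +(229/41).
Reduce top mod 41: now compute (24/41).
Pull out 2^3: since 41 ≡ 1 (mod 8), (2/41) = +1, so (2/41)^3 = +1.
Reciprocity: 3 ≡ 3 and 41 ≡ 1 (mod 4), so (3/41) = +(41/3).
Reduce top mod 3: now compute (2/3).
Pull out 2: since 3 ≡ 3 (mod 8), (2/3) = -1.
Reached (1/3) = 1. Collecting the sign flips along the way, the symbol is -1.

-1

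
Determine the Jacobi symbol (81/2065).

Reciprocity: 81 ≡ 1 and 2065 ≡ 1 (mod 4), so (81/2065) = +(2065/81).
Reduce top mod 81: now compute (40/81).
Pull out 2^3: since 81 ≡ 1 (mod 8), (2/81) = +1, so (2/81)^3 = +1.
Reciprocity: 5 ≡ 1 and 81 ≡ 1 (mod 4), so (5/81) = +(81/5).
Reduce top mod 5: now compute (1/5).
Reached (1/5) = 1. Collecting the sign flips along the way, the symbol is +1.

1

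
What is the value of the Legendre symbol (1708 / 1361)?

-1

First reduce: 1708 ≡ 347 (mod 1361).
Reciprocity: 347 ≡ 3 and 1361 ≡ 1 (mod 4), so (347/1361) = +(1361/347).
Reduce top mod 347: now compute (320/347).
Pull out 2^6: since 347 ≡ 3 (mod 8), (2/347) = -1, so (2/347)^6 = +1.
Reciprocity: 5 ≡ 1 and 347 ≡ 3 (mod 4), so (5/347) = +(347/5).
Reduce top mod 5: now compute (2/5).
Pull out 2: since 5 ≡ 5 (mod 8), (2/5) = -1.
Reached (1/5) = 1. Collecting the sign flips along the way, the symbol is -1.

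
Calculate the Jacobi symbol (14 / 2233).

Pull out 2: since 2233 ≡ 1 (mod 8), (2/2233) = +1.
Reciprocity: 7 ≡ 3 and 2233 ≡ 1 (mod 4), so (7/2233) = +(2233/7).
Reduce top mod 7: now compute (0/7).
Top reduces to 0: gcd > 1, so the symbol is 0.

0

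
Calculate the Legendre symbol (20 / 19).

First reduce: 20 ≡ 1 (mod 19).
Reached (1/19) = 1. Collecting the sign flips along the way, the symbol is +1.

1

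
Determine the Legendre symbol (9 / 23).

1

Euler's criterion: (9/23) ≡ 9^11 (mod 23).
9^2 ≡ 12 (mod 23)
9^4 ≡ 6 (mod 23)
9^8 ≡ 13 (mod 23)
9^11 = 9^(8+2+1) ≡ 1 (mod 23).
Result is 1, so (9/23) = 1.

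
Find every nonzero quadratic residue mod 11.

Square k = 1,…,5 (k and 11−k give the same square):
1²=1, 2²=4, 3²=9, 4²≡5, 5²≡3 (mod 11).
So the quadratic residues mod 11 are {1, 3, 4, 5, 9}.

1,3,4,5,9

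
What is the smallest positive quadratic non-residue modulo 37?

(2/37) = −1, so 2 is the smallest positive non-residue mod 37.

2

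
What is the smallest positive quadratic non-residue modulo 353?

3

(2/353) = +1, so 2 is a residue.
(3/353) = −1, so 3 is the smallest positive non-residue mod 353.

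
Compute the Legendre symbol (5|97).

Reciprocity: 5 ≡ 1 and 97 ≡ 1 (mod 4), so (5/97) = +(97/5).
Reduce top mod 5: now compute (2/5).
Pull out 2: since 5 ≡ 5 (mod 8), (2/5) = -1.
Reached (1/5) = 1. Collecting the sign flips along the way, the symbol is -1.

-1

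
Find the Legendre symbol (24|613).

-1

Pull out 2^3: since 613 ≡ 5 (mod 8), (2/613) = -1, so (2/613)^3 = -1.
Reciprocity: 3 ≡ 3 and 613 ≡ 1 (mod 4), so (3/613) = +(613/3).
Reduce top mod 3: now compute (1/3).
Reached (1/3) = 1. Collecting the sign flips along the way, the symbol is -1.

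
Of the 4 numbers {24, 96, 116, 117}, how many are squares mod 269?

3

(24/269) = +1 → QR.
(96/269) = +1 → QR.
(116/269) = -1 → non-residue.
(117/269) = +1 → QR.
Total quadratic residues among the 4: 3.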